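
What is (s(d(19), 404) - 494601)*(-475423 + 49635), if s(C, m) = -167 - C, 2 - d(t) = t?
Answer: 210659038788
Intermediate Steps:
d(t) = 2 - t
(s(d(19), 404) - 494601)*(-475423 + 49635) = ((-167 - (2 - 1*19)) - 494601)*(-475423 + 49635) = ((-167 - (2 - 19)) - 494601)*(-425788) = ((-167 - 1*(-17)) - 494601)*(-425788) = ((-167 + 17) - 494601)*(-425788) = (-150 - 494601)*(-425788) = -494751*(-425788) = 210659038788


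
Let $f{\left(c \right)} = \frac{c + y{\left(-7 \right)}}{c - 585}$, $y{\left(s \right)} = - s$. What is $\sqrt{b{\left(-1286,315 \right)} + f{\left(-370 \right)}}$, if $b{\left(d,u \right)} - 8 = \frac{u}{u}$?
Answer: $\frac{\sqrt{8554890}}{955} \approx 3.0627$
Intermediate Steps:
$b{\left(d,u \right)} = 9$ ($b{\left(d,u \right)} = 8 + \frac{u}{u} = 8 + 1 = 9$)
$f{\left(c \right)} = \frac{7 + c}{-585 + c}$ ($f{\left(c \right)} = \frac{c - -7}{c - 585} = \frac{c + 7}{-585 + c} = \frac{7 + c}{-585 + c}$)
$\sqrt{b{\left(-1286,315 \right)} + f{\left(-370 \right)}} = \sqrt{9 + \frac{7 - 370}{-585 - 370}} = \sqrt{9 + \frac{1}{-955} \left(-363\right)} = \sqrt{9 - - \frac{363}{955}} = \sqrt{9 + \frac{363}{955}} = \sqrt{\frac{8958}{955}} = \frac{\sqrt{8554890}}{955}$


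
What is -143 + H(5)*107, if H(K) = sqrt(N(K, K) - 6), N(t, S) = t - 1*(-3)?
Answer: -143 + 107*sqrt(2) ≈ 8.3208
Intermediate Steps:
N(t, S) = 3 + t (N(t, S) = t + 3 = 3 + t)
H(K) = sqrt(-3 + K) (H(K) = sqrt((3 + K) - 6) = sqrt(-3 + K))
-143 + H(5)*107 = -143 + sqrt(-3 + 5)*107 = -143 + sqrt(2)*107 = -143 + 107*sqrt(2)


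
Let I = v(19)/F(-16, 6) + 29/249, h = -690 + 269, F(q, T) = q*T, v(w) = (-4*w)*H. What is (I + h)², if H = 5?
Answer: 689755165225/3968064 ≈ 1.7383e+5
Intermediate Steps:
v(w) = -20*w (v(w) = -4*w*5 = -20*w)
F(q, T) = T*q
h = -421
I = 8117/1992 (I = (-20*19)/((6*(-16))) + 29/249 = -380/(-96) + 29*(1/249) = -380*(-1/96) + 29/249 = 95/24 + 29/249 = 8117/1992 ≈ 4.0748)
(I + h)² = (8117/1992 - 421)² = (-830515/1992)² = 689755165225/3968064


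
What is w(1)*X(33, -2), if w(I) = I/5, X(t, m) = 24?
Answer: 24/5 ≈ 4.8000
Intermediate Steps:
w(I) = I/5 (w(I) = I*(1/5) = I/5)
w(1)*X(33, -2) = ((1/5)*1)*24 = (1/5)*24 = 24/5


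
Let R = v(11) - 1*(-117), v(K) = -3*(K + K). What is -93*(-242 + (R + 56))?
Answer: 12555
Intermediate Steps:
v(K) = -6*K
R = 51 (R = -6*11 - 1*(-117) = -66 + 117 = 51)
-93*(-242 + (R + 56)) = -93*(-242 + (51 + 56)) = -93*(-242 + 107) = -93*(-135) = 12555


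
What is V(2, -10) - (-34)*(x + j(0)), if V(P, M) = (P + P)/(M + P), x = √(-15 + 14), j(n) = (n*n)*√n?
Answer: -½ + 34*I ≈ -0.5 + 34.0*I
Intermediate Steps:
j(n) = n^(5/2) (j(n) = n²*√n = n^(5/2))
x = I (x = √(-1) = I ≈ 1.0*I)
V(P, M) = 2*P/(M + P) (V(P, M) = (2*P)/(M + P) = 2*P/(M + P))
V(2, -10) - (-34)*(x + j(0)) = 2*2/(-10 + 2) - (-34)*(I + 0^(5/2)) = 2*2/(-8) - (-34)*(I + 0) = 2*2*(-⅛) - (-34)*I = -½ + 34*I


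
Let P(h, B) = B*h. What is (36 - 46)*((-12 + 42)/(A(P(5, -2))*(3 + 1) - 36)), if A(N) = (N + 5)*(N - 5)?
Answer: -25/22 ≈ -1.1364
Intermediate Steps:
A(N) = (-5 + N)*(5 + N) (A(N) = (5 + N)*(-5 + N) = (-5 + N)*(5 + N))
(36 - 46)*((-12 + 42)/(A(P(5, -2))*(3 + 1) - 36)) = (36 - 46)*((-12 + 42)/((-25 + (-2*5)²)*(3 + 1) - 36)) = -300/((-25 + (-10)²)*4 - 36) = -300/((-25 + 100)*4 - 36) = -300/(75*4 - 36) = -300/(300 - 36) = -300/264 = -10*5/44 = -25/22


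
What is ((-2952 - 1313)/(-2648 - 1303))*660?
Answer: 938300/1317 ≈ 712.45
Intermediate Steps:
((-2952 - 1313)/(-2648 - 1303))*660 = -4265/(-3951)*660 = -4265*(-1/3951)*660 = (4265/3951)*660 = 938300/1317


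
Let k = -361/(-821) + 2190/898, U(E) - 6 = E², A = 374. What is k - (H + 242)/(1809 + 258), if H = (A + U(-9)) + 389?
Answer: 45915840/19537337 ≈ 2.3502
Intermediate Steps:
U(E) = 6 + E²
H = 850 (H = (374 + (6 + (-9)²)) + 389 = (374 + (6 + 81)) + 389 = (374 + 87) + 389 = 461 + 389 = 850)
k = 1061084/368629 (k = -361*(-1/821) + 2190*(1/898) = 361/821 + 1095/449 = 1061084/368629 ≈ 2.8785)
k - (H + 242)/(1809 + 258) = 1061084/368629 - (850 + 242)/(1809 + 258) = 1061084/368629 - 1092/2067 = 1061084/368629 - 1*28/53 = 1061084/368629 - 28/53 = 45915840/19537337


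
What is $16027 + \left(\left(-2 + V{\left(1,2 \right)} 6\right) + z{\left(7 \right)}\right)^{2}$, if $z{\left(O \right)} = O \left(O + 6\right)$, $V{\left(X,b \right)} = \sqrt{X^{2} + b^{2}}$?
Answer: $24128 + 1068 \sqrt{5} \approx 26516.0$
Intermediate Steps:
$z{\left(O \right)} = O \left(6 + O\right)$
$16027 + \left(\left(-2 + V{\left(1,2 \right)} 6\right) + z{\left(7 \right)}\right)^{2} = 16027 + \left(\left(-2 + \sqrt{1^{2} + 2^{2}} \cdot 6\right) + 7 \left(6 + 7\right)\right)^{2} = 16027 + \left(\left(-2 + \sqrt{1 + 4} \cdot 6\right) + 7 \cdot 13\right)^{2} = 16027 + \left(\left(-2 + \sqrt{5} \cdot 6\right) + 91\right)^{2} = 16027 + \left(\left(-2 + 6 \sqrt{5}\right) + 91\right)^{2} = 16027 + \left(89 + 6 \sqrt{5}\right)^{2}$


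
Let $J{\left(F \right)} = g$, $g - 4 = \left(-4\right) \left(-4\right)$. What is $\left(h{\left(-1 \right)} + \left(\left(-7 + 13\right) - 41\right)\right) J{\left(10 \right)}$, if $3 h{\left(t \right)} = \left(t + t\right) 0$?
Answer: $-700$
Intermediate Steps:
$g = 20$ ($g = 4 - -16 = 4 + 16 = 20$)
$J{\left(F \right)} = 20$
$h{\left(t \right)} = 0$ ($h{\left(t \right)} = \frac{\left(t + t\right) 0}{3} = \frac{2 t 0}{3} = \frac{1}{3} \cdot 0 = 0$)
$\left(h{\left(-1 \right)} + \left(\left(-7 + 13\right) - 41\right)\right) J{\left(10 \right)} = \left(0 + \left(\left(-7 + 13\right) - 41\right)\right) 20 = \left(0 + \left(6 - 41\right)\right) 20 = \left(0 - 35\right) 20 = \left(-35\right) 20 = -700$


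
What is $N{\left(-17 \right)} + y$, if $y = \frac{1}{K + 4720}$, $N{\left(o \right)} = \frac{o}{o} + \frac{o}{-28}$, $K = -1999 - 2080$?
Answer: $\frac{28873}{17948} \approx 1.6087$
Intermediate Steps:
$K = -4079$ ($K = -1999 - 2080 = -4079$)
$N{\left(o \right)} = 1 - \frac{o}{28}$ ($N{\left(o \right)} = 1 + o \left(- \frac{1}{28}\right) = 1 - \frac{o}{28}$)
$y = \frac{1}{641}$ ($y = \frac{1}{-4079 + 4720} = \frac{1}{641} \approx 0.0015601$)
$N{\left(-17 \right)} + y = \left(1 - - \frac{17}{28}\right) + \frac{1}{641} = \left(1 + \frac{17}{28}\right) + \frac{1}{641} = \frac{45}{28} + \frac{1}{641} = \frac{28873}{17948}$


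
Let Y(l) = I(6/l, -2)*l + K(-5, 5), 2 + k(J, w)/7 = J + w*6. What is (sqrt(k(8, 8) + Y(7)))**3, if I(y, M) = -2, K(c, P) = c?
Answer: 359*sqrt(359) ≈ 6802.1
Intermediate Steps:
k(J, w) = -14 + 7*J + 42*w (k(J, w) = -14 + 7*(J + w*6) = -14 + 7*(J + 6*w) = -14 + (7*J + 42*w) = -14 + 7*J + 42*w)
Y(l) = -5 - 2*l (Y(l) = -2*l - 5 = -5 - 2*l)
(sqrt(k(8, 8) + Y(7)))**3 = (sqrt((-14 + 7*8 + 42*8) + (-5 - 2*7)))**3 = (sqrt((-14 + 56 + 336) + (-5 - 14)))**3 = (sqrt(378 - 19))**3 = (sqrt(359))**3 = 359*sqrt(359)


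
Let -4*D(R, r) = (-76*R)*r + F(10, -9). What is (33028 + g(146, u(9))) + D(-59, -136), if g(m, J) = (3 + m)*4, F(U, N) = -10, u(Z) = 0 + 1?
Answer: 372165/2 ≈ 1.8608e+5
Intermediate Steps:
u(Z) = 1
D(R, r) = 5/2 + 19*R*r (D(R, r) = -((-76*R)*r - 10)/4 = -(-76*R*r - 10)/4 = -(-10 - 76*R*r)/4 = 5/2 + 19*R*r)
g(m, J) = 12 + 4*m
(33028 + g(146, u(9))) + D(-59, -136) = (33028 + (12 + 4*146)) + (5/2 + 19*(-59)*(-136)) = (33028 + (12 + 584)) + (5/2 + 152456) = (33028 + 596) + 304917/2 = 33624 + 304917/2 = 372165/2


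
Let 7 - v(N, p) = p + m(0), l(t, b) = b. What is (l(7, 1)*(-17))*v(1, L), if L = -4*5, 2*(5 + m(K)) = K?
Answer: -544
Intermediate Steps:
m(K) = -5 + K/2
L = -20
v(N, p) = 12 - p (v(N, p) = 7 - (p + (-5 + (½)*0)) = 7 - (p + (-5 + 0)) = 7 - (p - 5) = 7 - (-5 + p) = 7 + (5 - p) = 12 - p)
(l(7, 1)*(-17))*v(1, L) = (1*(-17))*(12 - 1*(-20)) = -17*(12 + 20) = -17*32 = -544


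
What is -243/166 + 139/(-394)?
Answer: -29704/16351 ≈ -1.8166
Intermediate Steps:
-243/166 + 139/(-394) = -243*1/166 + 139*(-1/394) = -243/166 - 139/394 = -29704/16351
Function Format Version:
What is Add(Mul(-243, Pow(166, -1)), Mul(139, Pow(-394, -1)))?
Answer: Rational(-29704, 16351) ≈ -1.8166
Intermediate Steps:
Add(Mul(-243, Pow(166, -1)), Mul(139, Pow(-394, -1))) = Add(Mul(-243, Rational(1, 166)), Mul(139, Rational(-1, 394))) = Add(Rational(-243, 166), Rational(-139, 394)) = Rational(-29704, 16351)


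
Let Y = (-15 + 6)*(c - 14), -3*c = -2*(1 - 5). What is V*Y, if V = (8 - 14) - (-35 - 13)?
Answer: 6300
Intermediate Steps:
c = -8/3 (c = -(-2)*(1 - 5)/3 = -(-2)*(-4)/3 = -⅓*8 = -8/3 ≈ -2.6667)
V = 42 (V = -6 - 1*(-48) = -6 + 48 = 42)
Y = 150 (Y = (-15 + 6)*(-8/3 - 14) = -9*(-50/3) = 150)
V*Y = 42*150 = 6300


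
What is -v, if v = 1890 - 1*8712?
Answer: 6822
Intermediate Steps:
v = -6822 (v = 1890 - 8712 = -6822)
-v = -1*(-6822) = 6822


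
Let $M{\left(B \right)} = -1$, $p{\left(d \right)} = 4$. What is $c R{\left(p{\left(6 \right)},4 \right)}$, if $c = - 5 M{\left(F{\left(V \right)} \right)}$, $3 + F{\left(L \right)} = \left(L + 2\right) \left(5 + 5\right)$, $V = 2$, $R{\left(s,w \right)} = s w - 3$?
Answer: $65$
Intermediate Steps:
$R{\left(s,w \right)} = -3 + s w$
$F{\left(L \right)} = 17 + 10 L$ ($F{\left(L \right)} = -3 + \left(L + 2\right) \left(5 + 5\right) = -3 + \left(2 + L\right) 10 = -3 + \left(20 + 10 L\right) = 17 + 10 L$)
$c = 5$ ($c = \left(-5\right) \left(-1\right) = 5$)
$c R{\left(p{\left(6 \right)},4 \right)} = 5 \left(-3 + 4 \cdot 4\right) = 5 \left(-3 + 16\right) = 5 \cdot 13 = 65$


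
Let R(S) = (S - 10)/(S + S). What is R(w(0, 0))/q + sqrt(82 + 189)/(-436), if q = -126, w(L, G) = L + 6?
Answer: 1/378 - sqrt(271)/436 ≈ -0.035112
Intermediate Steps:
w(L, G) = 6 + L
R(S) = (-10 + S)/(2*S) (R(S) = (-10 + S)/((2*S)) = (-10 + S)*(1/(2*S)) = (-10 + S)/(2*S))
R(w(0, 0))/q + sqrt(82 + 189)/(-436) = ((-10 + (6 + 0))/(2*(6 + 0)))/(-126) + sqrt(82 + 189)/(-436) = ((1/2)*(-10 + 6)/6)*(-1/126) + sqrt(271)*(-1/436) = ((1/2)*(1/6)*(-4))*(-1/126) - sqrt(271)/436 = -1/3*(-1/126) - sqrt(271)/436 = 1/378 - sqrt(271)/436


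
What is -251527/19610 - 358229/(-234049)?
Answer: -51844772133/4589700890 ≈ -11.296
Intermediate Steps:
-251527/19610 - 358229/(-234049) = -251527*1/19610 - 358229*(-1/234049) = -251527/19610 + 358229/234049 = -51844772133/4589700890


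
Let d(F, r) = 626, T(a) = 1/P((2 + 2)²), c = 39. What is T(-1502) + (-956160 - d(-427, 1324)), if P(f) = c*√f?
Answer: -149258615/156 ≈ -9.5679e+5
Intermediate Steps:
P(f) = 39*√f
T(a) = 1/156 (T(a) = 1/(39*√((2 + 2)²)) = 1/(39*√(4²)) = 1/(39*√16) = 1/(39*4) = 1/156)
T(-1502) + (-956160 - d(-427, 1324)) = 1/156 + (-956160 - 1*626) = 1/156 + (-956160 - 626) = 1/156 - 956786 = -149258615/156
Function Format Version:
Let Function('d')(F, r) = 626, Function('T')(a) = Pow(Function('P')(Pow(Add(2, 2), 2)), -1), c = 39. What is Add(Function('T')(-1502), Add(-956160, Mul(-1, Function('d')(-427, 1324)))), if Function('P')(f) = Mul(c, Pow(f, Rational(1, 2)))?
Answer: Rational(-149258615, 156) ≈ -9.5679e+5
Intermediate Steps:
Function('P')(f) = Mul(39, Pow(f, Rational(1, 2)))
Function('T')(a) = Rational(1, 156) (Function('T')(a) = Pow(Mul(39, Pow(Pow(Add(2, 2), 2), Rational(1, 2))), -1) = Pow(Mul(39, Pow(Pow(4, 2), Rational(1, 2))), -1) = Pow(Mul(39, Pow(16, Rational(1, 2))), -1) = Pow(Mul(39, 4), -1) = Pow(156, -1) = Rational(1, 156))
Add(Function('T')(-1502), Add(-956160, Mul(-1, Function('d')(-427, 1324)))) = Add(Rational(1, 156), Add(-956160, Mul(-1, 626))) = Add(Rational(1, 156), Add(-956160, -626)) = Add(Rational(1, 156), -956786) = Rational(-149258615, 156)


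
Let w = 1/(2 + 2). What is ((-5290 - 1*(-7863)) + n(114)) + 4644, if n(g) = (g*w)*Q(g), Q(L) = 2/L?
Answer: 14435/2 ≈ 7217.5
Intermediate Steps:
w = 1/4 ≈ 0.25000
n(g) = 1/2 (n(g) = (g*(1/4))*(2/g) = (g/4)*(2/g) = 1/2)
((-5290 - 1*(-7863)) + n(114)) + 4644 = ((-5290 - 1*(-7863)) + 1/2) + 4644 = ((-5290 + 7863) + 1/2) + 4644 = (2573 + 1/2) + 4644 = 5147/2 + 4644 = 14435/2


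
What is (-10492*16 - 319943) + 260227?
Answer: -227588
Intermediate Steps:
(-10492*16 - 319943) + 260227 = (-167872 - 319943) + 260227 = -487815 + 260227 = -227588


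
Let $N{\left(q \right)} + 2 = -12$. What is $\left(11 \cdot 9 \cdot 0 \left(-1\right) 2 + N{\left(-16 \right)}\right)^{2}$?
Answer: $196$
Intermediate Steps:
$N{\left(q \right)} = -14$ ($N{\left(q \right)} = -2 - 12 = -14$)
$\left(11 \cdot 9 \cdot 0 \left(-1\right) 2 + N{\left(-16 \right)}\right)^{2} = \left(11 \cdot 9 \cdot 0 \left(-1\right) 2 - 14\right)^{2} = \left(99 \cdot 0 \cdot 2 - 14\right)^{2} = \left(99 \cdot 0 - 14\right)^{2} = \left(0 - 14\right)^{2} = \left(-14\right)^{2} = 196$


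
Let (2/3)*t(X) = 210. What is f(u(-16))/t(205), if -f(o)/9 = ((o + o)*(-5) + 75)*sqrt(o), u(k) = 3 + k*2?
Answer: -73*I*sqrt(29)/7 ≈ -56.16*I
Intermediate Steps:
t(X) = 315 (t(X) = (3/2)*210 = 315)
u(k) = 3 + 2*k
f(o) = -9*sqrt(o)*(75 - 10*o) (f(o) = -9*((o + o)*(-5) + 75)*sqrt(o) = -9*((2*o)*(-5) + 75)*sqrt(o) = -9*(-10*o + 75)*sqrt(o) = -9*(75 - 10*o)*sqrt(o) = -9*sqrt(o)*(75 - 10*o))
f(u(-16))/t(205) = (sqrt(3 + 2*(-16))*(-675 + 90*(3 + 2*(-16))))/315 = (sqrt(3 - 32)*(-675 + 90*(3 - 32)))*(1/315) = (sqrt(-29)*(-675 + 90*(-29)))*(1/315) = ((I*sqrt(29))*(-675 - 2610))*(1/315) = ((I*sqrt(29))*(-3285))*(1/315) = -3285*I*sqrt(29)*(1/315) = -73*I*sqrt(29)/7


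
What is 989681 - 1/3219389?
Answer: 3186168124908/3219389 ≈ 9.8968e+5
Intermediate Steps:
989681 - 1/3219389 = 3186168124908/3219389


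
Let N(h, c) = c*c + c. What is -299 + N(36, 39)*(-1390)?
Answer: -2168699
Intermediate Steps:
N(h, c) = c + c² (N(h, c) = c² + c = c + c²)
-299 + N(36, 39)*(-1390) = -299 + (39*(1 + 39))*(-1390) = -299 + (39*40)*(-1390) = -299 + 1560*(-1390) = -299 - 2168400 = -2168699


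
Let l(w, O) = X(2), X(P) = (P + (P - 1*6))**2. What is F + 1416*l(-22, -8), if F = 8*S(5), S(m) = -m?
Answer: 5624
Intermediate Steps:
X(P) = (-6 + 2*P)**2 (X(P) = (P + (P - 6))**2 = (P + (-6 + P))**2 = (-6 + 2*P)**2)
F = -40 (F = 8*(-1*5) = 8*(-5) = -40)
l(w, O) = 4 (l(w, O) = 4*(-3 + 2)**2 = 4*(-1)**2 = 4*1 = 4)
F + 1416*l(-22, -8) = -40 + 1416*4 = -40 + 5664 = 5624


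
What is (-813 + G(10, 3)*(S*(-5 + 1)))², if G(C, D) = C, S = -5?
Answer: 375769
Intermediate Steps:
(-813 + G(10, 3)*(S*(-5 + 1)))² = (-813 + 10*(-5*(-5 + 1)))² = (-813 + 10*(-5*(-4)))² = (-813 + 10*20)² = (-813 + 200)² = (-613)² = 375769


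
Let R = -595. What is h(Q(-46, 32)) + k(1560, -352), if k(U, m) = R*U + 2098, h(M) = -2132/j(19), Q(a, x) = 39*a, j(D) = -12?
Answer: -2777773/3 ≈ -9.2592e+5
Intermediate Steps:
h(M) = 533/3 (h(M) = -2132/(-12) = -2132*(-1/12) = 533/3)
k(U, m) = 2098 - 595*U (k(U, m) = -595*U + 2098 = 2098 - 595*U)
h(Q(-46, 32)) + k(1560, -352) = 533/3 + (2098 - 595*1560) = 533/3 + (2098 - 928200) = 533/3 - 926102 = -2777773/3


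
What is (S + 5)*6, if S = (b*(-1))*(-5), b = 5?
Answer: 180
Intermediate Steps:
S = 25 (S = (5*(-1))*(-5) = -5*(-5) = 25)
(S + 5)*6 = (25 + 5)*6 = 30*6 = 180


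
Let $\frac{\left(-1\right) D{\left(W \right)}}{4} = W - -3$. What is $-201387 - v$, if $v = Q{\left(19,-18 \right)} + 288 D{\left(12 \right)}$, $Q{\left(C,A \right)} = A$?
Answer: $-184089$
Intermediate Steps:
$D{\left(W \right)} = -12 - 4 W$ ($D{\left(W \right)} = - 4 \left(W - -3\right) = - 4 \left(W + 3\right) = - 4 \left(3 + W\right) = -12 - 4 W$)
$v = -17298$ ($v = -18 + 288 \left(-12 - 48\right) = -18 + 288 \left(-60\right) = -18 - 17280 = -17298$)
$-201387 - v = -201387 - -17298 = -201387 + 17298 = -184089$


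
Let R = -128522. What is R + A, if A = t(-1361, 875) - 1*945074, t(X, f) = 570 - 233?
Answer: -1073259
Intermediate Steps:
t(X, f) = 337
A = -944737 (A = 337 - 1*945074 = 337 - 945074 = -944737)
R + A = -128522 - 944737 = -1073259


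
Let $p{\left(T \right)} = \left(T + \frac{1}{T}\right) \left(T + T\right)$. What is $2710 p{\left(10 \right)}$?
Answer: $547420$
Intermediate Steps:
$p{\left(T \right)} = 2 T \left(T + \frac{1}{T}\right)$ ($p{\left(T \right)} = \left(T + \frac{1}{T}\right) 2 T = 2 T \left(T + \frac{1}{T}\right)$)
$2710 p{\left(10 \right)} = 2710 \left(2 + 2 \cdot 10^{2}\right) = 2710 \left(2 + 2 \cdot 100\right) = 2710 \left(2 + 200\right) = 2710 \cdot 202 = 547420$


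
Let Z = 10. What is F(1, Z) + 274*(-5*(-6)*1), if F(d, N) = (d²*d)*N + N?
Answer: 8240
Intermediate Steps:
F(d, N) = N + N*d³ (F(d, N) = d³*N + N = N*d³ + N = N + N*d³)
F(1, Z) + 274*(-5*(-6)*1) = 10*(1 + 1³) + 274*(-5*(-6)*1) = 10*(1 + 1) + 274*(30*1) = 10*2 + 274*30 = 20 + 8220 = 8240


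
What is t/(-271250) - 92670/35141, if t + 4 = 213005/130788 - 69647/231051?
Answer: -253198881882754647349/96014839269299265000 ≈ -2.6371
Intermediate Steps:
t = -26922922111/10072899396 (t = -4 + (213005/130788 - 69647/231051) = -4 + 13368675473/10072899396 = -26922922111/10072899396 ≈ -2.6728)
t/(-271250) - 92670/35141 = -26922922111/10072899396/(-271250) - 92670/35141 = -26922922111/10072899396*(-1/271250) - 92670*1/35141 = 26922922111/2732273961165000 - 92670/35141 = -253198881882754647349/96014839269299265000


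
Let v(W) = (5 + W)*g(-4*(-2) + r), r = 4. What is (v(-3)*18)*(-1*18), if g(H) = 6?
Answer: -3888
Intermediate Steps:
v(W) = 30 + 6*W (v(W) = (5 + W)*6 = 30 + 6*W)
(v(-3)*18)*(-1*18) = ((30 + 6*(-3))*18)*(-1*18) = ((30 - 18)*18)*(-18) = (12*18)*(-18) = 216*(-18) = -3888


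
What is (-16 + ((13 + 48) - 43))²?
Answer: 4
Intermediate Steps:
(-16 + ((13 + 48) - 43))² = (-16 + (61 - 43))² = (-16 + 18)² = 2² = 4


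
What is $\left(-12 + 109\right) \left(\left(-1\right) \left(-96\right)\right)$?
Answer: $9312$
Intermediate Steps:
$\left(-12 + 109\right) \left(\left(-1\right) \left(-96\right)\right) = 97 \cdot 96 = 9312$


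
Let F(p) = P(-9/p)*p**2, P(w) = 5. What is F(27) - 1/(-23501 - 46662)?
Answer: 255744136/70163 ≈ 3645.0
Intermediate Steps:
F(p) = 5*p**2
F(27) - 1/(-23501 - 46662) = 5*27**2 - 1/(-23501 - 46662) = 5*729 - 1/(-70163) = 3645 - 1*(-1/70163) = 3645 + 1/70163 = 255744136/70163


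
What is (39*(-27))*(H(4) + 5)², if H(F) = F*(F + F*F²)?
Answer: -80795637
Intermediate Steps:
H(F) = F*(F + F³)
(39*(-27))*(H(4) + 5)² = (39*(-27))*((4² + 4⁴) + 5)² = -1053*((16 + 256) + 5)² = -1053*(272 + 5)² = -1053*277² = -1053*76729 = -80795637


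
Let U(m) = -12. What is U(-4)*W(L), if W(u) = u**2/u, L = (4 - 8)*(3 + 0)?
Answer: 144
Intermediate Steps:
L = -12 (L = -4*3 = -12)
W(u) = u
U(-4)*W(L) = -12*(-12) = 144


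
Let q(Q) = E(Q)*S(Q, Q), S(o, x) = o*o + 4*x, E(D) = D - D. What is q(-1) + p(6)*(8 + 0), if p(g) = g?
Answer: 48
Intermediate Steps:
E(D) = 0
S(o, x) = o² + 4*x
q(Q) = 0 (q(Q) = 0*(Q² + 4*Q) = 0)
q(-1) + p(6)*(8 + 0) = 0 + 6*(8 + 0) = 0 + 6*8 = 0 + 48 = 48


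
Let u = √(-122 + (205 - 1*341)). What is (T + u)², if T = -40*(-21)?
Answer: (840 + I*√258)² ≈ 7.0534e+5 + 26985.0*I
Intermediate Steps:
T = 840
u = I*√258 (u = √(-122 + (205 - 341)) = √(-122 - 136) = √(-258) = I*√258 ≈ 16.062*I)
(T + u)² = (840 + I*√258)²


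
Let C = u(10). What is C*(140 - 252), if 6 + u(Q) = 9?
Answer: -336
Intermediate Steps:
u(Q) = 3 (u(Q) = -6 + 9 = 3)
C = 3
C*(140 - 252) = 3*(140 - 252) = 3*(-112) = -336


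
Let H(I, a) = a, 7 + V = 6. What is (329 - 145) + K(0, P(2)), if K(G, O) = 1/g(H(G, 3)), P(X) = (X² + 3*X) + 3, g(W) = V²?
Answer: 185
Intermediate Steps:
V = -1 (V = -7 + 6 = -1)
g(W) = 1 (g(W) = (-1)² = 1)
P(X) = 3 + X² + 3*X
K(G, O) = 1 (K(G, O) = 1/1 = 1)
(329 - 145) + K(0, P(2)) = (329 - 145) + 1 = 184 + 1 = 185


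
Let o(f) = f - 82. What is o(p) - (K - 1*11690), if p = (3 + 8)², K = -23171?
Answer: 34900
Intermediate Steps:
p = 121 (p = 11² = 121)
o(f) = -82 + f
o(p) - (K - 1*11690) = (-82 + 121) - (-23171 - 1*11690) = 39 - (-23171 - 11690) = 39 - 1*(-34861) = 39 + 34861 = 34900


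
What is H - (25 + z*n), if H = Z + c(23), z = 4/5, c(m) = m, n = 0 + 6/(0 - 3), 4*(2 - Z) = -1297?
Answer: 6517/20 ≈ 325.85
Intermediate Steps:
Z = 1305/4 (Z = 2 - 1/4*(-1297) = 2 + 1297/4 = 1305/4 ≈ 326.25)
n = -2 (n = 0 + 6/(-3) = 0 - 1/3*6 = 0 - 2 = -2)
z = 4/5 (z = 4*(1/5) = 4/5 ≈ 0.80000)
H = 1397/4 (H = 1305/4 + 23 = 1397/4 ≈ 349.25)
H - (25 + z*n) = 1397/4 - (25 + (4/5)*(-2)) = 1397/4 - (25 - 8/5) = 1397/4 - 1*117/5 = 1397/4 - 117/5 = 6517/20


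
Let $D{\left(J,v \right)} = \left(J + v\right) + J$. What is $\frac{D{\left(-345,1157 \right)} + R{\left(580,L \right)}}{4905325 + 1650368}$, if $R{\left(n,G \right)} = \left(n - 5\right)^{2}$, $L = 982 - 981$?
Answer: $\frac{6492}{128543} \approx 0.050505$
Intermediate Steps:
$L = 1$
$R{\left(n,G \right)} = \left(-5 + n\right)^{2}$
$D{\left(J,v \right)} = v + 2 J$
$\frac{D{\left(-345,1157 \right)} + R{\left(580,L \right)}}{4905325 + 1650368} = \frac{\left(1157 + 2 \left(-345\right)\right) + \left(-5 + 580\right)^{2}}{4905325 + 1650368} = \frac{\left(1157 - 690\right) + 575^{2}}{6555693} = \left(467 + 330625\right) \frac{1}{6555693} = 331092 \cdot \frac{1}{6555693} = \frac{6492}{128543}$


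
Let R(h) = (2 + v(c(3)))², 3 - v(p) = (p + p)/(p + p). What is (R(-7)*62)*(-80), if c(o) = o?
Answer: -79360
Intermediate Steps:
v(p) = 2 (v(p) = 3 - (p + p)/(p + p) = 3 - 2*p/(2*p) = 3 - 2*p*1/(2*p) = 3 - 1*1 = 3 - 1 = 2)
R(h) = 16 (R(h) = (2 + 2)² = 4² = 16)
(R(-7)*62)*(-80) = (16*62)*(-80) = 992*(-80) = -79360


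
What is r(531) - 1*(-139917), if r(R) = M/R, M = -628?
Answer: 74295299/531 ≈ 1.3992e+5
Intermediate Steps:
r(R) = -628/R
r(531) - 1*(-139917) = -628/531 - 1*(-139917) = -628*1/531 + 139917 = -628/531 + 139917 = 74295299/531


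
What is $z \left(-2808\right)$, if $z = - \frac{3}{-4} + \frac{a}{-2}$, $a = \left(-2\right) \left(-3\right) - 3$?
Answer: $2106$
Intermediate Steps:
$a = 3$ ($a = 6 - 3 = 3$)
$z = - \frac{3}{4}$ ($z = - \frac{3}{-4} + \frac{3}{-2} = \left(-3\right) \left(- \frac{1}{4}\right) + 3 \left(- \frac{1}{2}\right) = \frac{3}{4} - \frac{3}{2} = - \frac{3}{4} \approx -0.75$)
$z \left(-2808\right) = \left(- \frac{3}{4}\right) \left(-2808\right) = 2106$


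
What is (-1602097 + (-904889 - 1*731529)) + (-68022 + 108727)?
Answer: -3197810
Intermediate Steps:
(-1602097 + (-904889 - 1*731529)) + (-68022 + 108727) = (-1602097 + (-904889 - 731529)) + 40705 = (-1602097 - 1636418) + 40705 = -3238515 + 40705 = -3197810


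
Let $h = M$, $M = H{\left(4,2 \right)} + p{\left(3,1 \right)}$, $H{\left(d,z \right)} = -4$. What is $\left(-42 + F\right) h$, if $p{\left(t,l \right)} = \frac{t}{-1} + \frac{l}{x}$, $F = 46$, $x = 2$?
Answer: $-26$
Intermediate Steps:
$p{\left(t,l \right)} = \frac{l}{2} - t$ ($p{\left(t,l \right)} = \frac{t}{-1} + \frac{l}{2} = t \left(-1\right) + l \frac{1}{2} = - t + \frac{l}{2} = \frac{l}{2} - t$)
$M = - \frac{13}{2}$ ($M = -4 + \left(\frac{1}{2} \cdot 1 - 3\right) = -4 + \left(\frac{1}{2} - 3\right) = -4 - \frac{5}{2} = - \frac{13}{2} \approx -6.5$)
$h = - \frac{13}{2} \approx -6.5$
$\left(-42 + F\right) h = \left(-42 + 46\right) \left(- \frac{13}{2}\right) = 4 \left(- \frac{13}{2}\right) = -26$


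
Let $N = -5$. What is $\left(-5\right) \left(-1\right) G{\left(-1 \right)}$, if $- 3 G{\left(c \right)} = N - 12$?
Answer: $\frac{85}{3} \approx 28.333$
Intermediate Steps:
$G{\left(c \right)} = \frac{17}{3}$ ($G{\left(c \right)} = - \frac{-5 - 12}{3} = \left(- \frac{1}{3}\right) \left(-17\right) = \frac{17}{3}$)
$\left(-5\right) \left(-1\right) G{\left(-1 \right)} = \left(-5\right) \left(-1\right) \frac{17}{3} = 5 \cdot \frac{17}{3} = \frac{85}{3}$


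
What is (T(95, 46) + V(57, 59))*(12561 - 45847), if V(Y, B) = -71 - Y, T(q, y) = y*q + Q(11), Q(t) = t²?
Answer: -145226818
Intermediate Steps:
T(q, y) = 121 + q*y (T(q, y) = y*q + 11² = q*y + 121 = 121 + q*y)
(T(95, 46) + V(57, 59))*(12561 - 45847) = ((121 + 95*46) + (-71 - 1*57))*(12561 - 45847) = ((121 + 4370) + (-71 - 57))*(-33286) = (4491 - 128)*(-33286) = 4363*(-33286) = -145226818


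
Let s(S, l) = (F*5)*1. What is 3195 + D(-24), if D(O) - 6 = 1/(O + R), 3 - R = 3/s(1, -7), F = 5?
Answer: 1690103/528 ≈ 3201.0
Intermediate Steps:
s(S, l) = 25 (s(S, l) = (5*5)*1 = 25*1 = 25)
R = 72/25 (R = 3 - 3/25 = 72/25 ≈ 2.8800)
D(O) = 6 + 1/(72/25 + O) (D(O) = 6 + 1/(O + 72/25) = 6 + 1/(72/25 + O))
3195 + D(-24) = 3195 + (457 + 150*(-24))/(72 + 25*(-24)) = 3195 + (457 - 3600)/(72 - 600) = 3195 - 3143/(-528) = 3195 - 1/528*(-3143) = 3195 + 3143/528 = 1690103/528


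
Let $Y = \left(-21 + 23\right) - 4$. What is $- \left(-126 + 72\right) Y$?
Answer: $-108$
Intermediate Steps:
$Y = -2$ ($Y = 2 - 4 = -2$)
$- \left(-126 + 72\right) Y = - \left(-126 + 72\right) \left(-2\right) = - \left(-54\right) \left(-2\right) = \left(-1\right) 108 = -108$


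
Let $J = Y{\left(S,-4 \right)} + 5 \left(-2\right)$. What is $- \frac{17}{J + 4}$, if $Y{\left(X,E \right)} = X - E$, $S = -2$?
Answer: $\frac{17}{4} \approx 4.25$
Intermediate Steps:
$J = -8$ ($J = \left(-2 - -4\right) + 5 \left(-2\right) = \left(-2 + 4\right) - 10 = 2 - 10 = -8$)
$- \frac{17}{J + 4} = - \frac{17}{-8 + 4} = - \frac{17}{-4} = \left(-17\right) \left(- \frac{1}{4}\right) = \frac{17}{4}$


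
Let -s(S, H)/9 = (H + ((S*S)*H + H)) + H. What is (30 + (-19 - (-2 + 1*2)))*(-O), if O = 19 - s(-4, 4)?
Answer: -7733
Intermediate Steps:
s(S, H) = -27*H - 9*H*S² (s(S, H) = -9*((H + ((S*S)*H + H)) + H) = -9*((H + (S²*H + H)) + H) = -9*((H + (H*S² + H)) + H) = -9*((H + (H + H*S²)) + H) = -9*((2*H + H*S²) + H) = -9*(3*H + H*S²) = -27*H - 9*H*S²)
O = 703 (O = 19 - (-9)*4*(3 + (-4)²) = 19 - (-9)*4*(3 + 16) = 19 - (-9)*4*19 = 19 - 1*(-684) = 19 + 684 = 703)
(30 + (-19 - (-2 + 1*2)))*(-O) = (30 + (-19 - (-2 + 1*2)))*(-1*703) = (30 + (-19 - (-2 + 2)))*(-703) = (30 + (-19 - 1*0))*(-703) = (30 + (-19 + 0))*(-703) = (30 - 19)*(-703) = 11*(-703) = -7733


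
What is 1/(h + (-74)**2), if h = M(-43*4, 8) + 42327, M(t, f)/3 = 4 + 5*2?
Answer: 1/47845 ≈ 2.0901e-5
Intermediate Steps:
M(t, f) = 42 (M(t, f) = 3*(4 + 5*2) = 3*(4 + 10) = 3*14 = 42)
h = 42369 (h = 42 + 42327 = 42369)
1/(h + (-74)**2) = 1/(42369 + (-74)**2) = 1/(42369 + 5476) = 1/47845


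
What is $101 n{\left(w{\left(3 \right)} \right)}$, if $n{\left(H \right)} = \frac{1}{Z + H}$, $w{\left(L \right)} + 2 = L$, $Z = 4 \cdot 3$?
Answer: $\frac{101}{13} \approx 7.7692$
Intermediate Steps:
$Z = 12$
$w{\left(L \right)} = -2 + L$
$n{\left(H \right)} = \frac{1}{12 + H}$
$101 n{\left(w{\left(3 \right)} \right)} = \frac{101}{12 + \left(-2 + 3\right)} = \frac{101}{12 + 1} = \frac{101}{13}$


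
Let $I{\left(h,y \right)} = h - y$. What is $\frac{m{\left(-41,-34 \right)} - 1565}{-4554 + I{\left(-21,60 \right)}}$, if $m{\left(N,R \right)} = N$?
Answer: $\frac{1606}{4635} \approx 0.34649$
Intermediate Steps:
$\frac{m{\left(-41,-34 \right)} - 1565}{-4554 + I{\left(-21,60 \right)}} = \frac{-41 - 1565}{-4554 - 81} = - \frac{1606}{-4554 - 81} = - \frac{1606}{-4635} = \left(-1606\right) \left(- \frac{1}{4635}\right) = \frac{1606}{4635}$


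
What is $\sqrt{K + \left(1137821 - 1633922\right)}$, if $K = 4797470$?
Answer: $\sqrt{4301369} \approx 2074.0$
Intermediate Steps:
$\sqrt{K + \left(1137821 - 1633922\right)} = \sqrt{4797470 + \left(1137821 - 1633922\right)} = \sqrt{4797470 - 496101} = \sqrt{4301369}$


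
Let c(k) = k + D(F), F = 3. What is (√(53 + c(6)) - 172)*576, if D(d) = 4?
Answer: -99072 + 1728*√7 ≈ -94500.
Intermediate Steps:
c(k) = 4 + k (c(k) = k + 4 = 4 + k)
(√(53 + c(6)) - 172)*576 = (√(53 + (4 + 6)) - 172)*576 = (√(53 + 10) - 172)*576 = (√63 - 172)*576 = (3*√7 - 172)*576 = (-172 + 3*√7)*576 = -99072 + 1728*√7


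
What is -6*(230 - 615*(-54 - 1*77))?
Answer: -484770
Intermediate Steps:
-6*(230 - 615*(-54 - 1*77)) = -6*(230 - 615*(-54 - 77)) = -6*(230 - 615*(-131)) = -6*(230 + 80565) = -6*80795 = -484770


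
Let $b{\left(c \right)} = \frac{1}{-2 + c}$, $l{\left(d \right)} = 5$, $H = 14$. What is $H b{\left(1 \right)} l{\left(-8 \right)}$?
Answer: $-70$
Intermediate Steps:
$H b{\left(1 \right)} l{\left(-8 \right)} = \frac{14}{-2 + 1} \cdot 5 = \frac{14}{-1} \cdot 5 = 14 \left(-1\right) 5 = \left(-14\right) 5 = -70$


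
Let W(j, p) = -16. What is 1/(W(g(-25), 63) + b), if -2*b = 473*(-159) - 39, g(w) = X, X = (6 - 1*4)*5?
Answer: 1/37607 ≈ 2.6591e-5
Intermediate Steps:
X = 10 (X = (6 - 4)*5 = 2*5 = 10)
g(w) = 10
b = 37623 (b = -(473*(-159) - 39)/2 = -(-75207 - 39)/2 = -½*(-75246) = 37623)
1/(W(g(-25), 63) + b) = 1/(-16 + 37623) = 1/37607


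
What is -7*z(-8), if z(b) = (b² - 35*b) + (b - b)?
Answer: -2408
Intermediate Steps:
z(b) = b² - 35*b (z(b) = (b² - 35*b) + 0 = b² - 35*b)
-7*z(-8) = -(-56)*(-35 - 8) = -(-56)*(-43) = -7*344 = -2408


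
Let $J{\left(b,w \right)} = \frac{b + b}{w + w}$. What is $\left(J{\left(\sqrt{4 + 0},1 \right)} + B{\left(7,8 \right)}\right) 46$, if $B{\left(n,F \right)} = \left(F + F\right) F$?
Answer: $5980$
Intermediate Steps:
$B{\left(n,F \right)} = 2 F^{2}$ ($B{\left(n,F \right)} = 2 F F = 2 F^{2}$)
$J{\left(b,w \right)} = \frac{b}{w}$ ($J{\left(b,w \right)} = \frac{2 b}{2 w} = 2 b \frac{1}{2 w} = \frac{b}{w}$)
$\left(J{\left(\sqrt{4 + 0},1 \right)} + B{\left(7,8 \right)}\right) 46 = \left(\frac{\sqrt{4 + 0}}{1} + 2 \cdot 8^{2}\right) 46 = \left(\sqrt{4} \cdot 1 + 2 \cdot 64\right) 46 = \left(2 \cdot 1 + 128\right) 46 = \left(2 + 128\right) 46 = 130 \cdot 46 = 5980$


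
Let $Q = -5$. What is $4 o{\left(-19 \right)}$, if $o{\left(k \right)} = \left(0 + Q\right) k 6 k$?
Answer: $-43320$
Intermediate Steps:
$o{\left(k \right)} = - 30 k^{2}$ ($o{\left(k \right)} = \left(0 - 5\right) k 6 k = - 5 \cdot 6 k k = - 5 \cdot 6 k^{2} = - 30 k^{2}$)
$4 o{\left(-19 \right)} = 4 \left(- 30 \left(-19\right)^{2}\right) = 4 \left(\left(-30\right) 361\right) = 4 \left(-10830\right) = -43320$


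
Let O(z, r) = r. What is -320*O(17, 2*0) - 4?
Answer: -4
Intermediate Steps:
-320*O(17, 2*0) - 4 = -640*0 - 4 = -320*0 - 4 = 0 - 4 = -4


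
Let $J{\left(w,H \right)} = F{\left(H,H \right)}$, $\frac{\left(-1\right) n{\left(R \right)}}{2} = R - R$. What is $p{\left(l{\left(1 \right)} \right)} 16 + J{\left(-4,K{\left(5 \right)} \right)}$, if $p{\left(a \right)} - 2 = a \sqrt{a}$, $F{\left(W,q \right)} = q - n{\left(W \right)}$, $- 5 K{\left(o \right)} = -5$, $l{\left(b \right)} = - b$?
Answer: $33 - 16 i \approx 33.0 - 16.0 i$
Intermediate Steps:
$n{\left(R \right)} = 0$ ($n{\left(R \right)} = - 2 \left(R - R\right) = \left(-2\right) 0 = 0$)
$K{\left(o \right)} = 1$ ($K{\left(o \right)} = \left(- \frac{1}{5}\right) \left(-5\right) = 1$)
$F{\left(W,q \right)} = q$ ($F{\left(W,q \right)} = q - 0 = q + 0 = q$)
$p{\left(a \right)} = 2 + a^{\frac{3}{2}}$ ($p{\left(a \right)} = 2 + a \sqrt{a} = 2 + a^{\frac{3}{2}}$)
$J{\left(w,H \right)} = H$
$p{\left(l{\left(1 \right)} \right)} 16 + J{\left(-4,K{\left(5 \right)} \right)} = \left(2 + \left(\left(-1\right) 1\right)^{\frac{3}{2}}\right) 16 + 1 = \left(2 + \left(-1\right)^{\frac{3}{2}}\right) 16 + 1 = \left(2 - i\right) 16 + 1 = \left(32 - 16 i\right) + 1 = 33 - 16 i$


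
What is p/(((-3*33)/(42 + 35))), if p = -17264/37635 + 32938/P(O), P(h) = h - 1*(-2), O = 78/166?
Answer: -11079929126/1068255 ≈ -10372.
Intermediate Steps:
O = 39/83 (O = 78*(1/166) = 39/83 ≈ 0.46988)
P(h) = 2 + h (P(h) = h + 2 = 2 + h)
p = 1582847018/118695 (p = -17264/37635 + 32938/(2 + 39/83) = -17264*1/37635 + 32938/(205/83) = -1328/2895 + 32938*(83/205) = -1328/2895 + 2733854/205 = 1582847018/118695 ≈ 13335.)
p/(((-3*33)/(42 + 35))) = 1582847018/(118695*(((-3*33)/(42 + 35)))) = 1582847018/(118695*((-99/77))) = 1582847018/(118695*((-99*1/77))) = 1582847018/(118695*(-9/7)) = (1582847018/118695)*(-7/9) = -11079929126/1068255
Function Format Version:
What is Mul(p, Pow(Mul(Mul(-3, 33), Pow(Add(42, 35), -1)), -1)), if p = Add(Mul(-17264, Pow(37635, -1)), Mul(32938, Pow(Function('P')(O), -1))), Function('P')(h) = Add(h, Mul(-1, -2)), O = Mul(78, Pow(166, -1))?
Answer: Rational(-11079929126, 1068255) ≈ -10372.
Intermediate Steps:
O = Rational(39, 83) (O = Mul(78, Rational(1, 166)) = Rational(39, 83) ≈ 0.46988)
Function('P')(h) = Add(2, h) (Function('P')(h) = Add(h, 2) = Add(2, h))
p = Rational(1582847018, 118695) (p = Add(Mul(-17264, Pow(37635, -1)), Mul(32938, Pow(Add(2, Rational(39, 83)), -1))) = Add(Mul(-17264, Rational(1, 37635)), Mul(32938, Pow(Rational(205, 83), -1))) = Add(Rational(-1328, 2895), Mul(32938, Rational(83, 205))) = Add(Rational(-1328, 2895), Rational(2733854, 205)) = Rational(1582847018, 118695) ≈ 13335.)
Mul(p, Pow(Mul(Mul(-3, 33), Pow(Add(42, 35), -1)), -1)) = Mul(Rational(1582847018, 118695), Pow(Mul(Mul(-3, 33), Pow(Add(42, 35), -1)), -1)) = Mul(Rational(1582847018, 118695), Pow(Mul(-99, Pow(77, -1)), -1)) = Mul(Rational(1582847018, 118695), Pow(Mul(-99, Rational(1, 77)), -1)) = Mul(Rational(1582847018, 118695), Pow(Rational(-9, 7), -1)) = Mul(Rational(1582847018, 118695), Rational(-7, 9)) = Rational(-11079929126, 1068255)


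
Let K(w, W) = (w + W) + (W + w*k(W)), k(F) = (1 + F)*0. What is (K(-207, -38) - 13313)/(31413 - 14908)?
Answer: -13596/16505 ≈ -0.82375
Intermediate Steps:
k(F) = 0
K(w, W) = w + 2*W (K(w, W) = (w + W) + (W + w*0) = (W + w) + (W + 0) = (W + w) + W = w + 2*W)
(K(-207, -38) - 13313)/(31413 - 14908) = ((-207 + 2*(-38)) - 13313)/(31413 - 14908) = ((-207 - 76) - 13313)/16505 = (-283 - 13313)*(1/16505) = -13596*1/16505 = -13596/16505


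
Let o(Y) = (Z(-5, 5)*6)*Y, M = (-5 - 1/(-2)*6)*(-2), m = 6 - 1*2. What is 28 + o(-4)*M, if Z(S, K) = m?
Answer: -356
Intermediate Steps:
m = 4 (m = 6 - 2 = 4)
Z(S, K) = 4
M = 4 (M = (-5 - 1*(-½)*6)*(-2) = (-5 + (½)*6)*(-2) = (-5 + 3)*(-2) = -2*(-2) = 4)
o(Y) = 24*Y (o(Y) = (4*6)*Y = 24*Y)
28 + o(-4)*M = 28 + (24*(-4))*4 = 28 - 96*4 = 28 - 384 = -356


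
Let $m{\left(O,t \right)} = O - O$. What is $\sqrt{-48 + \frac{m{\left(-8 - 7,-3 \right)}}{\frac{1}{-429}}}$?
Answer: $4 i \sqrt{3} \approx 6.9282 i$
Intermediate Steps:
$m{\left(O,t \right)} = 0$
$\sqrt{-48 + \frac{m{\left(-8 - 7,-3 \right)}}{\frac{1}{-429}}} = \sqrt{-48 + \frac{0}{\frac{1}{-429}}} = \sqrt{-48 + \frac{0}{- \frac{1}{429}}} = \sqrt{-48 + 0 \left(-429\right)} = \sqrt{-48 + 0} = \sqrt{-48} = 4 i \sqrt{3}$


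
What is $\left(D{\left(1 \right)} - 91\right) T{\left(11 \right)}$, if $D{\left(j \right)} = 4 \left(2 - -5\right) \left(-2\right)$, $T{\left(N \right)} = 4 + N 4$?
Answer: $-7056$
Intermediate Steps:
$T{\left(N \right)} = 4 + 4 N$
$D{\left(j \right)} = -56$ ($D{\left(j \right)} = 4 \left(2 + 5\right) \left(-2\right) = 4 \cdot 7 \left(-2\right) = 28 \left(-2\right) = -56$)
$\left(D{\left(1 \right)} - 91\right) T{\left(11 \right)} = \left(-56 - 91\right) \left(4 + 4 \cdot 11\right) = - 147 \left(4 + 44\right) = \left(-147\right) 48 = -7056$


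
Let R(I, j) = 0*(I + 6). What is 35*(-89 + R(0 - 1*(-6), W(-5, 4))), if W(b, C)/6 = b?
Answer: -3115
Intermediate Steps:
W(b, C) = 6*b
R(I, j) = 0 (R(I, j) = 0*(6 + I) = 0)
35*(-89 + R(0 - 1*(-6), W(-5, 4))) = 35*(-89 + 0) = 35*(-89) = -3115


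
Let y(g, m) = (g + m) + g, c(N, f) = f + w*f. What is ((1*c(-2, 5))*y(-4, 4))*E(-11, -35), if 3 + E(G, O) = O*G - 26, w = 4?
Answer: -35600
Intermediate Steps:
E(G, O) = -29 + G*O (E(G, O) = -3 + (O*G - 26) = -3 + (G*O - 26) = -3 + (-26 + G*O) = -29 + G*O)
c(N, f) = 5*f (c(N, f) = f + 4*f = 5*f)
y(g, m) = m + 2*g
((1*c(-2, 5))*y(-4, 4))*E(-11, -35) = ((1*(5*5))*(4 + 2*(-4)))*(-29 - 11*(-35)) = ((1*25)*(4 - 8))*(-29 + 385) = (25*(-4))*356 = -100*356 = -35600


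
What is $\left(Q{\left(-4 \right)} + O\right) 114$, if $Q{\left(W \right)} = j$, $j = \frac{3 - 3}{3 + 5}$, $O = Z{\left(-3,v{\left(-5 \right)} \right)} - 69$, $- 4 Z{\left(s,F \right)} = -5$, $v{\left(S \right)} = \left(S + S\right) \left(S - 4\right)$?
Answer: $- \frac{15447}{2} \approx -7723.5$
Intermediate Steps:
$v{\left(S \right)} = 2 S \left(-4 + S\right)$
$Z{\left(s,F \right)} = \frac{5}{4}$ ($Z{\left(s,F \right)} = \left(- \frac{1}{4}\right) \left(-5\right) = \frac{5}{4}$)
$O = - \frac{271}{4}$ ($O = \frac{5}{4} - 69 = - \frac{271}{4} \approx -67.75$)
$j = 0$ ($j = \frac{0}{8} = 0 \cdot \frac{1}{8} = 0$)
$Q{\left(W \right)} = 0$
$\left(Q{\left(-4 \right)} + O\right) 114 = \left(0 - \frac{271}{4}\right) 114 = \left(- \frac{271}{4}\right) 114 = - \frac{15447}{2}$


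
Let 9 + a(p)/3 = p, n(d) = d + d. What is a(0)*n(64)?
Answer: -3456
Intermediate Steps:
n(d) = 2*d
a(p) = -27 + 3*p
a(0)*n(64) = (-27 + 3*0)*(2*64) = (-27 + 0)*128 = -27*128 = -3456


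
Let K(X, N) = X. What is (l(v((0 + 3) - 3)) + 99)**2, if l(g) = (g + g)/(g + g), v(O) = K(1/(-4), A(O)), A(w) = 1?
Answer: 10000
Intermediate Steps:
v(O) = -1/4 (v(O) = 1/(-4) = -1/4)
l(g) = 1 (l(g) = (2*g)/((2*g)) = (2*g)*(1/(2*g)) = 1)
(l(v((0 + 3) - 3)) + 99)**2 = (1 + 99)**2 = 100**2 = 10000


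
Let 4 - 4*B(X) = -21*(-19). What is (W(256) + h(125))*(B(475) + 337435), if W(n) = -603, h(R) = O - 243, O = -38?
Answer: -298205245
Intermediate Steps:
h(R) = -281 (h(R) = -38 - 243 = -281)
B(X) = -395/4 (B(X) = 1 - (-21)*(-19)/4 = 1 - ¼*399 = 1 - 399/4 = -395/4)
(W(256) + h(125))*(B(475) + 337435) = (-603 - 281)*(-395/4 + 337435) = -884*1349345/4 = -298205245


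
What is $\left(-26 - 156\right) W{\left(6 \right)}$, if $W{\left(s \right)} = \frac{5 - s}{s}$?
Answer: $\frac{91}{3} \approx 30.333$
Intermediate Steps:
$W{\left(s \right)} = \frac{5 - s}{s}$
$\left(-26 - 156\right) W{\left(6 \right)} = \left(-26 - 156\right) \frac{5 - 6}{6} = - 182 \frac{5 - 6}{6} = - 182 \cdot \frac{1}{6} \left(-1\right) = \left(-182\right) \left(- \frac{1}{6}\right) = \frac{91}{3}$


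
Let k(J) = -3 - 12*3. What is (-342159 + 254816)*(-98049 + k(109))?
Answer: 8567300184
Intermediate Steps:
k(J) = -39 (k(J) = -3 - 36 = -39)
(-342159 + 254816)*(-98049 + k(109)) = (-342159 + 254816)*(-98049 - 39) = -87343*(-98088) = 8567300184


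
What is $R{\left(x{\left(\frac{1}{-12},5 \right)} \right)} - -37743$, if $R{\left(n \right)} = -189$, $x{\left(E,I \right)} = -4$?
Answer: $37554$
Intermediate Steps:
$R{\left(x{\left(\frac{1}{-12},5 \right)} \right)} - -37743 = -189 - -37743 = -189 + 37743 = 37554$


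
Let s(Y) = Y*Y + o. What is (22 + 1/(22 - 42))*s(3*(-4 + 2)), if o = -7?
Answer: 12731/20 ≈ 636.55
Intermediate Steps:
s(Y) = -7 + Y² (s(Y) = Y*Y - 7 = Y² - 7 = -7 + Y²)
(22 + 1/(22 - 42))*s(3*(-4 + 2)) = (22 + 1/(22 - 42))*(-7 + (3*(-4 + 2))²) = (22 + 1/(-20))*(-7 + (3*(-2))²) = (22 - 1/20)*(-7 + (-6)²) = 439*(-7 + 36)/20 = (439/20)*29 = 12731/20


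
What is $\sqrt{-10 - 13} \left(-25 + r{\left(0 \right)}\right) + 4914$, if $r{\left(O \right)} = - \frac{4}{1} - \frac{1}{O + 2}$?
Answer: $4914 - \frac{59 i \sqrt{23}}{2} \approx 4914.0 - 141.48 i$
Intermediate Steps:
$r{\left(O \right)} = -4 - \frac{1}{2 + O}$ ($r{\left(O \right)} = \left(-4\right) 1 - \frac{1}{2 + O} = -4 - \frac{1}{2 + O}$)
$\sqrt{-10 - 13} \left(-25 + r{\left(0 \right)}\right) + 4914 = \sqrt{-10 - 13} \left(-25 + \frac{-9 - 0}{2 + 0}\right) + 4914 = \sqrt{-23} \left(-25 + \frac{-9 + 0}{2}\right) + 4914 = i \sqrt{23} \left(-25 + \frac{1}{2} \left(-9\right)\right) + 4914 = i \sqrt{23} \left(-25 - \frac{9}{2}\right) + 4914 = i \sqrt{23} \left(- \frac{59}{2}\right) + 4914 = - \frac{59 i \sqrt{23}}{2} + 4914 = 4914 - \frac{59 i \sqrt{23}}{2}$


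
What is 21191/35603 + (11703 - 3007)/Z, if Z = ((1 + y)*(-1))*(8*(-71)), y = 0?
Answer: 40205022/2527813 ≈ 15.905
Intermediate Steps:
Z = 568 (Z = ((1 + 0)*(-1))*(8*(-71)) = (1*(-1))*(-568) = -1*(-568) = 568)
21191/35603 + (11703 - 3007)/Z = 21191/35603 + (11703 - 3007)/568 = 21191*(1/35603) + 8696*(1/568) = 21191/35603 + 1087/71 = 40205022/2527813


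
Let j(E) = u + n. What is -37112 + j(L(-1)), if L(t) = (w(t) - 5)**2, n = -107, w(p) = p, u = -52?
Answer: -37271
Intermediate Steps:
L(t) = (-5 + t)**2 (L(t) = (t - 5)**2 = (-5 + t)**2)
j(E) = -159 (j(E) = -52 - 107 = -159)
-37112 + j(L(-1)) = -37112 - 159 = -37271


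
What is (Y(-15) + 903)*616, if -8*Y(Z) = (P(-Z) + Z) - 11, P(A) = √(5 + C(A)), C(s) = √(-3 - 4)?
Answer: 558250 - 77*√(5 + I*√7) ≈ 5.5807e+5 - 44.128*I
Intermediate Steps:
C(s) = I*√7 (C(s) = √(-7) = I*√7)
P(A) = √(5 + I*√7)
Y(Z) = 11/8 - Z/8 - √(5 + I*√7)/8 (Y(Z) = -((√(5 + I*√7) + Z) - 11)/8 = -((Z + √(5 + I*√7)) - 11)/8 = -(-11 + Z + √(5 + I*√7))/8 = 11/8 - Z/8 - √(5 + I*√7)/8)
(Y(-15) + 903)*616 = ((11/8 - ⅛*(-15) - √(5 + I*√7)/8) + 903)*616 = ((11/8 + 15/8 - √(5 + I*√7)/8) + 903)*616 = ((13/4 - √(5 + I*√7)/8) + 903)*616 = (3625/4 - √(5 + I*√7)/8)*616 = 558250 - 77*√(5 + I*√7)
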